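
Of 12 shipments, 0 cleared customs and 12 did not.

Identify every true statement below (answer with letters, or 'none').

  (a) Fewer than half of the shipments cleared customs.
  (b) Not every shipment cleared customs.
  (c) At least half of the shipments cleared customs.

(a), (b)

|A| = 12, |A ∩ B| = 0, |A ∖ B| = 12.
(a) |A ∩ B| < |A ∖ B|: holds.
(b) A ⊄ B (|A ∖ B| ≥ 1): holds.
(c) |A ∩ B| ≥ |A ∖ B|: fails.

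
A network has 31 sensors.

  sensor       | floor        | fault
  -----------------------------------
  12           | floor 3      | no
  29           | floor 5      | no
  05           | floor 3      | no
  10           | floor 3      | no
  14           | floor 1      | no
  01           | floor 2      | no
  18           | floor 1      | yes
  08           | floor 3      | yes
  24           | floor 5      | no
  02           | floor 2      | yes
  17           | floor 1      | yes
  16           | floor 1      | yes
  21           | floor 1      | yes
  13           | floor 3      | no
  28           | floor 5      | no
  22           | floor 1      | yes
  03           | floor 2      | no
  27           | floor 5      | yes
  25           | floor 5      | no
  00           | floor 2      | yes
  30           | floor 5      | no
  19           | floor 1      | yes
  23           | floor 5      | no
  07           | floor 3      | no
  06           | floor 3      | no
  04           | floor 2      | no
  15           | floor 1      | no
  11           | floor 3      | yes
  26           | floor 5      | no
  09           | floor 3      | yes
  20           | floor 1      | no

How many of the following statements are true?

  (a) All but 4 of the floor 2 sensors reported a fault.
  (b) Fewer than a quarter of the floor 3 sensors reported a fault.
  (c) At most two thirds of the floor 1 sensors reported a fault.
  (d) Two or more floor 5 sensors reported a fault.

(a) floor 2: |A| = 5, |A ∩ B| = 2; needs |A ∖ B| = 4 — false.
(b) floor 3: |A| = 9, |A ∩ B| = 3; needs |A ∩ B| / |A| < 1/4 — false.
(c) floor 1: |A| = 9, |A ∩ B| = 6; needs |A ∩ B| / |A| ≤ 2/3 — true.
(d) floor 5: |A| = 8, |A ∩ B| = 1; needs |A ∩ B| ≥ 2 — false.

1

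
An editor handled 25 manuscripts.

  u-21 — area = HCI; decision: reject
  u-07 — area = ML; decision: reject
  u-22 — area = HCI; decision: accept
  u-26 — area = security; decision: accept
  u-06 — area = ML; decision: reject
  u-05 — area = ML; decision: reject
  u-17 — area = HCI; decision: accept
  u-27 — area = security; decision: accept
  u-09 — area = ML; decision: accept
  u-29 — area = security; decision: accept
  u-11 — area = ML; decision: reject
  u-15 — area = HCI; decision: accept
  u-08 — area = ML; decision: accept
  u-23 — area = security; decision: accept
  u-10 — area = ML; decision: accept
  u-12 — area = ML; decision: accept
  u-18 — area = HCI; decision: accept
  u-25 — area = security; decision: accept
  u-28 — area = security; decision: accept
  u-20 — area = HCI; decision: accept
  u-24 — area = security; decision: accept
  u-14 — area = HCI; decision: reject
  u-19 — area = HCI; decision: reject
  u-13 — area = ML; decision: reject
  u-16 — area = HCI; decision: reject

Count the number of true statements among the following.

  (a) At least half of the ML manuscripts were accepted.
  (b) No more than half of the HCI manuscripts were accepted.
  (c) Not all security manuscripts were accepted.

(a) ML: |A| = 9, |A ∩ B| = 4; needs |A ∩ B| ≥ |A ∖ B| — false.
(b) HCI: |A| = 9, |A ∩ B| = 5; needs |A ∩ B| ≤ |A ∖ B| — false.
(c) security: |A| = 7, |A ∩ B| = 7; needs A ⊄ B (|A ∖ B| ≥ 1) — false.

0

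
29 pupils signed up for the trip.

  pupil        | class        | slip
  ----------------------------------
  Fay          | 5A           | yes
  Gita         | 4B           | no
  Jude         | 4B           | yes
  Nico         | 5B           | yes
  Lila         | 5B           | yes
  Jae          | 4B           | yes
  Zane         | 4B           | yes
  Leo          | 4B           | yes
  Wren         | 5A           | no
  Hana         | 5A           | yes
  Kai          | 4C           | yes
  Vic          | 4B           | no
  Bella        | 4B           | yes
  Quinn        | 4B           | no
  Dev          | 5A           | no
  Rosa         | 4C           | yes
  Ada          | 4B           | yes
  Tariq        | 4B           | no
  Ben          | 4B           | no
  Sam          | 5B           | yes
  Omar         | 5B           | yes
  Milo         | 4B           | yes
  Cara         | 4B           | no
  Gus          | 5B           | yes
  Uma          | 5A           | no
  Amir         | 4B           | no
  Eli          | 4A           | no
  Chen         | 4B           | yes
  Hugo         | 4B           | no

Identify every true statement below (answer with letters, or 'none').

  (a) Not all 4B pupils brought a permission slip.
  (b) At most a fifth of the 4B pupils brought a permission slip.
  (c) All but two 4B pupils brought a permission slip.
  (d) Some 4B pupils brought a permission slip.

(a), (d)

|A| = 16, |A ∩ B| = 8, |A ∖ B| = 8.
(a) A ⊄ B (|A ∖ B| ≥ 1): holds.
(b) |A ∩ B| / |A| ≤ 1/5: fails.
(c) |A ∖ B| = 2: fails.
(d) A ∩ B ≠ ∅ (|A ∩ B| ≥ 1): holds.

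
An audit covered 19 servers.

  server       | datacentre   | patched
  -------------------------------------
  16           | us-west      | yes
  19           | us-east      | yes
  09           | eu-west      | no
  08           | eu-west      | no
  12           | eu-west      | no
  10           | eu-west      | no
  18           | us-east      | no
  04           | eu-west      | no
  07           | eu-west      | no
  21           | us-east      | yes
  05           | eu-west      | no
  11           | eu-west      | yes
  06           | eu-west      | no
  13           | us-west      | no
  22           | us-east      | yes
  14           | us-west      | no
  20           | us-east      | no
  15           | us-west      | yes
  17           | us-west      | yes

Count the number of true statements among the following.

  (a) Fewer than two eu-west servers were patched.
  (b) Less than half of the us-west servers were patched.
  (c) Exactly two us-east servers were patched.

1

(a) eu-west: |A| = 9, |A ∩ B| = 1; needs |A ∩ B| < 2 — true.
(b) us-west: |A| = 5, |A ∩ B| = 3; needs |A ∩ B| < |A ∖ B| — false.
(c) us-east: |A| = 5, |A ∩ B| = 3; needs |A ∩ B| = 2 — false.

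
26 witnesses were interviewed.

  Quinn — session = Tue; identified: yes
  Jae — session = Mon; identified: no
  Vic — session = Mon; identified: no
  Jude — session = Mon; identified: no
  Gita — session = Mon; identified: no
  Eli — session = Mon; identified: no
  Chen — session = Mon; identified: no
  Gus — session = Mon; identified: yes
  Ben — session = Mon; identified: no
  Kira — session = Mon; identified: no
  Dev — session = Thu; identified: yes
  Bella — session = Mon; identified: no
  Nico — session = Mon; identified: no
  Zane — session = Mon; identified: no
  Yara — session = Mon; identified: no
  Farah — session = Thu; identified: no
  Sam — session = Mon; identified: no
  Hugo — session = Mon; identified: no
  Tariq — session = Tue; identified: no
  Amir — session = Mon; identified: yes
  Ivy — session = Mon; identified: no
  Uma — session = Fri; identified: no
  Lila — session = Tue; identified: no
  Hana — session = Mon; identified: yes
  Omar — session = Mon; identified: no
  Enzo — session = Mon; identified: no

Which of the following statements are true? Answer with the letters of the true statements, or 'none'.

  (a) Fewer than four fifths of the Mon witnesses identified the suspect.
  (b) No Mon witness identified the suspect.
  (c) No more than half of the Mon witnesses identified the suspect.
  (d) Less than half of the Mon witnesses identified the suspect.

(a), (c), (d)

|A| = 20, |A ∩ B| = 3, |A ∖ B| = 17.
(a) |A ∩ B| / |A| < 4/5: holds.
(b) A ∩ B = ∅ (|A ∩ B| = 0): fails.
(c) |A ∩ B| ≤ |A ∖ B|: holds.
(d) |A ∩ B| < |A ∖ B|: holds.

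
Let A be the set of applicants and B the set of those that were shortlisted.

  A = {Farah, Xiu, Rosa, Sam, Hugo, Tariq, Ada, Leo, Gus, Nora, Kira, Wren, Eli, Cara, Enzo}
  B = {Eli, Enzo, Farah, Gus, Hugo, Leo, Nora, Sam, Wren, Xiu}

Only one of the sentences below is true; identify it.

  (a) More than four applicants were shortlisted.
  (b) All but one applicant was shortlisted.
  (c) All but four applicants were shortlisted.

(a)

|A| = 15, |A ∩ B| = 10, |A ∖ B| = 5.
(a) requires |A ∩ B| > 4: true.
(b) requires |A ∖ B| = 1: false.
(c) requires |A ∖ B| = 4: false.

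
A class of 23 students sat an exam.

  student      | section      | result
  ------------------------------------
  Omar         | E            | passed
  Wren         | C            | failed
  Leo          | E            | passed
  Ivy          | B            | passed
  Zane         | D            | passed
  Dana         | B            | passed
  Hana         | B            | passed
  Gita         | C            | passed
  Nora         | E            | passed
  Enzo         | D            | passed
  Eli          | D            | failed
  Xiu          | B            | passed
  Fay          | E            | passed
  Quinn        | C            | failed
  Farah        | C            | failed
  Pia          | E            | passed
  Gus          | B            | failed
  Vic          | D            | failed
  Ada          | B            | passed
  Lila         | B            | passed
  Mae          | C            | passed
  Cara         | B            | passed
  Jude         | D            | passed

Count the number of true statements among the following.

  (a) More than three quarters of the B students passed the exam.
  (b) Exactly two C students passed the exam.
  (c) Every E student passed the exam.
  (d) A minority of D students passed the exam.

(a) B: |A| = 8, |A ∩ B| = 7; needs |A ∩ B| / |A| > 3/4 — true.
(b) C: |A| = 5, |A ∩ B| = 2; needs |A ∩ B| = 2 — true.
(c) E: |A| = 5, |A ∩ B| = 5; needs A ⊆ B, i.e. every element of A is in B (|A ∖ B| = 0) — true.
(d) D: |A| = 5, |A ∩ B| = 3; needs |A ∩ B| < |A ∖ B| — false.

3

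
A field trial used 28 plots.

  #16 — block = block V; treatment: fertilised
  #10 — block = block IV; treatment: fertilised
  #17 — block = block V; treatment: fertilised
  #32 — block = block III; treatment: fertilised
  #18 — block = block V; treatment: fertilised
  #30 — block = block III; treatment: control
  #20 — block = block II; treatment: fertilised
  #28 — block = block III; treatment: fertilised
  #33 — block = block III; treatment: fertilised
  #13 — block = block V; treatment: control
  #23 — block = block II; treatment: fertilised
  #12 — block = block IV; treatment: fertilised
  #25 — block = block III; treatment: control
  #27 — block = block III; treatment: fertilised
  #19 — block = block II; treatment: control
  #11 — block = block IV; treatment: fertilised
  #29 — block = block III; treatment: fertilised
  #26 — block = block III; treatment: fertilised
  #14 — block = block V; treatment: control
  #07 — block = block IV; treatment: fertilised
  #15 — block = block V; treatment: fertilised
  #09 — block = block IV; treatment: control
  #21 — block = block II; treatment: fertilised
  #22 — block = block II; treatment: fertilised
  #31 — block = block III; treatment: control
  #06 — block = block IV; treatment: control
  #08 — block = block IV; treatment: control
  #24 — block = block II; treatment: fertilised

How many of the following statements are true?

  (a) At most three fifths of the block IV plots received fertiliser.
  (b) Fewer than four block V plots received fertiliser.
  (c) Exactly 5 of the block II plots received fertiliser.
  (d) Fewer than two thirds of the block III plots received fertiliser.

2

(a) block IV: |A| = 7, |A ∩ B| = 4; needs |A ∩ B| / |A| ≤ 3/5 — true.
(b) block V: |A| = 6, |A ∩ B| = 4; needs |A ∩ B| < 4 — false.
(c) block II: |A| = 6, |A ∩ B| = 5; needs |A ∩ B| = 5 — true.
(d) block III: |A| = 9, |A ∩ B| = 6; needs |A ∩ B| / |A| < 2/3 — false.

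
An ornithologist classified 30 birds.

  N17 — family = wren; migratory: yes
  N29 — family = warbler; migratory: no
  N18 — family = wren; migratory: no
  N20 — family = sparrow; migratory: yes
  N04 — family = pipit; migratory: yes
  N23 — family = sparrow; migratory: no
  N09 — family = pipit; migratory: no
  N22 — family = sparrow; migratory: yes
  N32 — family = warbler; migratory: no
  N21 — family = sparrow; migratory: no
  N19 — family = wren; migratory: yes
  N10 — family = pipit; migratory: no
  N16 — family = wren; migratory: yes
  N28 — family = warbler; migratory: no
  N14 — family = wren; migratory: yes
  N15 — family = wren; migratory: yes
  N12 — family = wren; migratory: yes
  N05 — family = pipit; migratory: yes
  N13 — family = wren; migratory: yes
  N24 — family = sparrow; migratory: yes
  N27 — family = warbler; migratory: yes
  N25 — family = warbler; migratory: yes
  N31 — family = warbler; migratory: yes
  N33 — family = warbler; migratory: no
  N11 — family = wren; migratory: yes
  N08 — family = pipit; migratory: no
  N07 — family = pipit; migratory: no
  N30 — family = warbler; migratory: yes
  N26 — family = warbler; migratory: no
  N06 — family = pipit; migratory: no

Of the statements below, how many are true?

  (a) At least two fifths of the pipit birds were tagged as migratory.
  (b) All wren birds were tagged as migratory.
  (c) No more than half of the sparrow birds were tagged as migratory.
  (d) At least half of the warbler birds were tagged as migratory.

(a) pipit: |A| = 7, |A ∩ B| = 2; needs |A ∩ B| / |A| ≥ 2/5 — false.
(b) wren: |A| = 9, |A ∩ B| = 8; needs A ⊆ B, i.e. every element of A is in B (|A ∖ B| = 0) — false.
(c) sparrow: |A| = 5, |A ∩ B| = 3; needs |A ∩ B| ≤ |A ∖ B| — false.
(d) warbler: |A| = 9, |A ∩ B| = 4; needs |A ∩ B| ≥ |A ∖ B| — false.

0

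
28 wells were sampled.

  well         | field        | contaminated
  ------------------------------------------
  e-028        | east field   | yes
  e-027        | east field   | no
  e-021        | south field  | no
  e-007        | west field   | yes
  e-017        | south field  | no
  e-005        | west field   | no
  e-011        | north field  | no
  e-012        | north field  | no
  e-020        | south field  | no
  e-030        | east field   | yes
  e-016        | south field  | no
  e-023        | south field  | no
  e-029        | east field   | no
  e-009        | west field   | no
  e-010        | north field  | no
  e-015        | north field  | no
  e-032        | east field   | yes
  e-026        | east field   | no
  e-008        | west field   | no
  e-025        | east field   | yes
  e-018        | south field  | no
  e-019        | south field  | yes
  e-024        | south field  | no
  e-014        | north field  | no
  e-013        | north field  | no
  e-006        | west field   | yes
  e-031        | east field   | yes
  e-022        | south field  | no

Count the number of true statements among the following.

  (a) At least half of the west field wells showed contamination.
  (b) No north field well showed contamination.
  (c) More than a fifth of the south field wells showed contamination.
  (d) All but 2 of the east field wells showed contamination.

1

(a) west field: |A| = 5, |A ∩ B| = 2; needs |A ∩ B| ≥ |A ∖ B| — false.
(b) north field: |A| = 6, |A ∩ B| = 0; needs A ∩ B = ∅ (|A ∩ B| = 0) — true.
(c) south field: |A| = 9, |A ∩ B| = 1; needs |A ∩ B| / |A| > 1/5 — false.
(d) east field: |A| = 8, |A ∩ B| = 5; needs |A ∖ B| = 2 — false.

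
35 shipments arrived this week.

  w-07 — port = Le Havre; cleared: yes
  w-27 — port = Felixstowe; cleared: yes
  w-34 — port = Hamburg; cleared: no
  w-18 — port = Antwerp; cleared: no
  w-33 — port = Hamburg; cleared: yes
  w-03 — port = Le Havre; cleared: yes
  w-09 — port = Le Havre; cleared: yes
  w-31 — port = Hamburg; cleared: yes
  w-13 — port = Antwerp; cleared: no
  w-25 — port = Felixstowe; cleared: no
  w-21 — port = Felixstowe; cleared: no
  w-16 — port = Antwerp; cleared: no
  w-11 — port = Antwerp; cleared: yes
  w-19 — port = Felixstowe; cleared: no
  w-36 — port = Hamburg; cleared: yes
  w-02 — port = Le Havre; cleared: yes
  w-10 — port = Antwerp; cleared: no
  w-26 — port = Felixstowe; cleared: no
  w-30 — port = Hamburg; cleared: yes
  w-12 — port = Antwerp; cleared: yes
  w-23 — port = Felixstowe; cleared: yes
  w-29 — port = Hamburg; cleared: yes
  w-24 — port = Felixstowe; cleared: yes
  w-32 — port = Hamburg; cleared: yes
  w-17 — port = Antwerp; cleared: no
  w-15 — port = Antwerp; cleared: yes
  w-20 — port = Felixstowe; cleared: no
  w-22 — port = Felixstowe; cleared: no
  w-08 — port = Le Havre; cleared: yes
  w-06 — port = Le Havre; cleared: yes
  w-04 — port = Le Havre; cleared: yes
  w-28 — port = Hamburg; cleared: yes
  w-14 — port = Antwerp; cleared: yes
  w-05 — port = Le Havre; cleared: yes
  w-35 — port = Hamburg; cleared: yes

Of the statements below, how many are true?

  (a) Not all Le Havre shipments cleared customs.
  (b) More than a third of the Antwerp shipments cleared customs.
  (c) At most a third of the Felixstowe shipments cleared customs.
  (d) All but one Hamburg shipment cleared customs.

3

(a) Le Havre: |A| = 8, |A ∩ B| = 8; needs A ⊄ B (|A ∖ B| ≥ 1) — false.
(b) Antwerp: |A| = 9, |A ∩ B| = 4; needs |A ∩ B| / |A| > 1/3 — true.
(c) Felixstowe: |A| = 9, |A ∩ B| = 3; needs |A ∩ B| / |A| ≤ 1/3 — true.
(d) Hamburg: |A| = 9, |A ∩ B| = 8; needs |A ∖ B| = 1 — true.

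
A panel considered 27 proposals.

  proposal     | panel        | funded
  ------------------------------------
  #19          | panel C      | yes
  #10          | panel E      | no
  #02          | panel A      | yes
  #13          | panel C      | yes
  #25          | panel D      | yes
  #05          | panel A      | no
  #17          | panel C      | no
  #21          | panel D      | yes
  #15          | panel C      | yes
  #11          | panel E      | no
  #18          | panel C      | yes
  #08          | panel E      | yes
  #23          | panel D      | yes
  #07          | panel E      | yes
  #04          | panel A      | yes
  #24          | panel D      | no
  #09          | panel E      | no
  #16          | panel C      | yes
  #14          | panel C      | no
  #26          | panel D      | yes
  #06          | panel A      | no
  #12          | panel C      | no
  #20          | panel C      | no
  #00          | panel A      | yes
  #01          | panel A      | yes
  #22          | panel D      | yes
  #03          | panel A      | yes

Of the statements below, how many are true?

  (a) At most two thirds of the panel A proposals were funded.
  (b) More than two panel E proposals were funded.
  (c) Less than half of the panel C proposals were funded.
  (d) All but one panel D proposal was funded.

(a) panel A: |A| = 7, |A ∩ B| = 5; needs |A ∩ B| / |A| ≤ 2/3 — false.
(b) panel E: |A| = 5, |A ∩ B| = 2; needs |A ∩ B| > 2 — false.
(c) panel C: |A| = 9, |A ∩ B| = 5; needs |A ∩ B| < |A ∖ B| — false.
(d) panel D: |A| = 6, |A ∩ B| = 5; needs |A ∖ B| = 1 — true.

1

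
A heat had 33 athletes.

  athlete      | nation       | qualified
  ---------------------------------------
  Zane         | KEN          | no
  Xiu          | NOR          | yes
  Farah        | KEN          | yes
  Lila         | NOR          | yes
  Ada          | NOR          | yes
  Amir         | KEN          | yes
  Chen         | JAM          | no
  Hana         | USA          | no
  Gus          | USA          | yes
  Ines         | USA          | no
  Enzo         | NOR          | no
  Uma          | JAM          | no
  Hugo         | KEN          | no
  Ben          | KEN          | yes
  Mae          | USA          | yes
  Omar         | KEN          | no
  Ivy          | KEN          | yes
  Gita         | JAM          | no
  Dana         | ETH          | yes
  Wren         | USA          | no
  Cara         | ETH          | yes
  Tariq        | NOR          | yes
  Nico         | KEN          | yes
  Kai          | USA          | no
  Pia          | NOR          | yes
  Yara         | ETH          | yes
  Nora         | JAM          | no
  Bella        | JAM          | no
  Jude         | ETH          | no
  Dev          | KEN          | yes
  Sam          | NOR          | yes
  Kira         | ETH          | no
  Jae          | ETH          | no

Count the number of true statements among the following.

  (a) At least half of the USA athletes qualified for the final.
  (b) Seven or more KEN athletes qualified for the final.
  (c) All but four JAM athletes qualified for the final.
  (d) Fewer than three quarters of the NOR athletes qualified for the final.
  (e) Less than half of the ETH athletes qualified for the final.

0

(a) USA: |A| = 6, |A ∩ B| = 2; needs |A ∩ B| ≥ |A ∖ B| — false.
(b) KEN: |A| = 9, |A ∩ B| = 6; needs |A ∩ B| ≥ 7 — false.
(c) JAM: |A| = 5, |A ∩ B| = 0; needs |A ∖ B| = 4 — false.
(d) NOR: |A| = 7, |A ∩ B| = 6; needs |A ∩ B| / |A| < 3/4 — false.
(e) ETH: |A| = 6, |A ∩ B| = 3; needs |A ∩ B| < |A ∖ B| — false.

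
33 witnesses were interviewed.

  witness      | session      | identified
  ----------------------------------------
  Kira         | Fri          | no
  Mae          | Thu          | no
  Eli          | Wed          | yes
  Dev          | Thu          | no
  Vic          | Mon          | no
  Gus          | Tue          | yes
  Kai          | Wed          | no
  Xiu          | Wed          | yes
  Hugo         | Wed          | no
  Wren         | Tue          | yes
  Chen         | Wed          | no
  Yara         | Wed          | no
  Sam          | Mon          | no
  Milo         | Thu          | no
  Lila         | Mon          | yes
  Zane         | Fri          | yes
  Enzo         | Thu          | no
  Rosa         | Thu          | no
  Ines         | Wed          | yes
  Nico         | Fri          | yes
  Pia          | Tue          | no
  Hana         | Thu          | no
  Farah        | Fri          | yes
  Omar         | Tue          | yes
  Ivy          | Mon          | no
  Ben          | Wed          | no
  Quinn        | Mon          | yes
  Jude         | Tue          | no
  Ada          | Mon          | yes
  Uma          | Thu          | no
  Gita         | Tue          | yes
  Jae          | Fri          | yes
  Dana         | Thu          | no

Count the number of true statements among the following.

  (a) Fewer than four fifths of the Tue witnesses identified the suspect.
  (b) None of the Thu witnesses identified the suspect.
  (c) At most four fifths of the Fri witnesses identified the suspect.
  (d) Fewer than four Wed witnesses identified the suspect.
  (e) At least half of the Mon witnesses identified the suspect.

(a) Tue: |A| = 6, |A ∩ B| = 4; needs |A ∩ B| / |A| < 4/5 — true.
(b) Thu: |A| = 8, |A ∩ B| = 0; needs A ∩ B = ∅ (|A ∩ B| = 0) — true.
(c) Fri: |A| = 5, |A ∩ B| = 4; needs |A ∩ B| / |A| ≤ 4/5 — true.
(d) Wed: |A| = 8, |A ∩ B| = 3; needs |A ∩ B| < 4 — true.
(e) Mon: |A| = 6, |A ∩ B| = 3; needs |A ∩ B| ≥ |A ∖ B| — true.

5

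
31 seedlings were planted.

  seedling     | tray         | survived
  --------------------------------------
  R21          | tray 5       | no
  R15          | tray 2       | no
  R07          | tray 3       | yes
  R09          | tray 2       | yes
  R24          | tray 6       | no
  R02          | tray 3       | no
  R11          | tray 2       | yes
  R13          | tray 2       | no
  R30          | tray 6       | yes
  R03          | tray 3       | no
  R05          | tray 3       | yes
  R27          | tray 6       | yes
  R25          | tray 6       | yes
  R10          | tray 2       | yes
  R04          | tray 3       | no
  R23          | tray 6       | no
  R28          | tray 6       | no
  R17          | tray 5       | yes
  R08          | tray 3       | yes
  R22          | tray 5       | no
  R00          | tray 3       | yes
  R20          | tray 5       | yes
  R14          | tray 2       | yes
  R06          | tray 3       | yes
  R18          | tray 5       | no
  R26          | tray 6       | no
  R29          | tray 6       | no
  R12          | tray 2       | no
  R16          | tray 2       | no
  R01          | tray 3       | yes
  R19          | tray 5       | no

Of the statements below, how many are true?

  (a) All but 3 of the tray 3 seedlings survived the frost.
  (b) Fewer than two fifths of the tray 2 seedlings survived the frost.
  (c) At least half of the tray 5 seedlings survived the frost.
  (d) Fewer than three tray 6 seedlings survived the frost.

1

(a) tray 3: |A| = 9, |A ∩ B| = 6; needs |A ∖ B| = 3 — true.
(b) tray 2: |A| = 8, |A ∩ B| = 4; needs |A ∩ B| / |A| < 2/5 — false.
(c) tray 5: |A| = 6, |A ∩ B| = 2; needs |A ∩ B| ≥ |A ∖ B| — false.
(d) tray 6: |A| = 8, |A ∩ B| = 3; needs |A ∩ B| < 3 — false.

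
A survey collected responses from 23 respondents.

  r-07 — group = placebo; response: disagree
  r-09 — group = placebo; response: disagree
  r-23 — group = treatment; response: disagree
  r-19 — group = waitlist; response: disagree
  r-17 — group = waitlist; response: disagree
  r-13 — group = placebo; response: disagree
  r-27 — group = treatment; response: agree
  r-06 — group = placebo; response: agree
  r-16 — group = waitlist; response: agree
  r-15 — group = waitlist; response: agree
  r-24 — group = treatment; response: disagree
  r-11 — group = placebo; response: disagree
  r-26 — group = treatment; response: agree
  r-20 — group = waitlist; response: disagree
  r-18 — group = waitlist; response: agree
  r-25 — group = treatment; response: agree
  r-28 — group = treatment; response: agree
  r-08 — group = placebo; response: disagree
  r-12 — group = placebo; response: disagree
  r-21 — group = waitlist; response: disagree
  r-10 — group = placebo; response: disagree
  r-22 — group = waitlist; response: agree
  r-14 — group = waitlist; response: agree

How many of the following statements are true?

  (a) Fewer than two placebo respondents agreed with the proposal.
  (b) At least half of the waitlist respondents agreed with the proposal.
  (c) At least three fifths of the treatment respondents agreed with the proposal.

(a) placebo: |A| = 8, |A ∩ B| = 1; needs |A ∩ B| < 2 — true.
(b) waitlist: |A| = 9, |A ∩ B| = 5; needs |A ∩ B| ≥ |A ∖ B| — true.
(c) treatment: |A| = 6, |A ∩ B| = 4; needs |A ∩ B| / |A| ≥ 3/5 — true.

3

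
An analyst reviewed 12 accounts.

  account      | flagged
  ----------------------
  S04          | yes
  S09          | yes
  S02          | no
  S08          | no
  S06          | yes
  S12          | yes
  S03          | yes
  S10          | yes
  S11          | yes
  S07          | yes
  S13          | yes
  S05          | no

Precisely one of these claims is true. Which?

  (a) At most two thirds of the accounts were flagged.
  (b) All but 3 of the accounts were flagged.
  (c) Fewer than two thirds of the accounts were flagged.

(b)

|A| = 12, |A ∩ B| = 9, |A ∖ B| = 3.
(a) requires |A ∩ B| / |A| ≤ 2/3: false.
(b) requires |A ∖ B| = 3: true.
(c) requires |A ∩ B| / |A| < 2/3: false.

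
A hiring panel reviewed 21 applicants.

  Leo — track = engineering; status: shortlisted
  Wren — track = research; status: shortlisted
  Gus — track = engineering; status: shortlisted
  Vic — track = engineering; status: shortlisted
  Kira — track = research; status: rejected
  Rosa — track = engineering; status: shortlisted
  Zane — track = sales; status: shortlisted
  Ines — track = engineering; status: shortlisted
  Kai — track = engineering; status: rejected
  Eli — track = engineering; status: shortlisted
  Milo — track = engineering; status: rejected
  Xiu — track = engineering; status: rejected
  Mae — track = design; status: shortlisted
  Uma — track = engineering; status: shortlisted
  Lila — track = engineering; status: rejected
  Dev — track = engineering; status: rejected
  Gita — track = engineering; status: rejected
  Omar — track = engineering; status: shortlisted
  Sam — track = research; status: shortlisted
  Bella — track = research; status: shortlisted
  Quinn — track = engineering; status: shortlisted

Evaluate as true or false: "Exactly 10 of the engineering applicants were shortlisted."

The determiner here denotes the relation: |A ∩ B| = 10.
|A| = 15, |A ∩ B| = 9, |A ∖ B| = 6.
|A ∩ B| = 9, so the statement is false.

False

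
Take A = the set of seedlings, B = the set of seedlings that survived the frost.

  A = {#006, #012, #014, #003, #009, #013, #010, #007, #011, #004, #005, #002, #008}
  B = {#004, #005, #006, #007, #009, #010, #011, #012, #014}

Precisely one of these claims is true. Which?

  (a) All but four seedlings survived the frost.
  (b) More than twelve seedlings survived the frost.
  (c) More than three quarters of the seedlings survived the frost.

(a)

|A| = 13, |A ∩ B| = 9, |A ∖ B| = 4.
(a) requires |A ∖ B| = 4: true.
(b) requires |A ∩ B| > 12: false.
(c) requires |A ∩ B| / |A| > 3/4: false.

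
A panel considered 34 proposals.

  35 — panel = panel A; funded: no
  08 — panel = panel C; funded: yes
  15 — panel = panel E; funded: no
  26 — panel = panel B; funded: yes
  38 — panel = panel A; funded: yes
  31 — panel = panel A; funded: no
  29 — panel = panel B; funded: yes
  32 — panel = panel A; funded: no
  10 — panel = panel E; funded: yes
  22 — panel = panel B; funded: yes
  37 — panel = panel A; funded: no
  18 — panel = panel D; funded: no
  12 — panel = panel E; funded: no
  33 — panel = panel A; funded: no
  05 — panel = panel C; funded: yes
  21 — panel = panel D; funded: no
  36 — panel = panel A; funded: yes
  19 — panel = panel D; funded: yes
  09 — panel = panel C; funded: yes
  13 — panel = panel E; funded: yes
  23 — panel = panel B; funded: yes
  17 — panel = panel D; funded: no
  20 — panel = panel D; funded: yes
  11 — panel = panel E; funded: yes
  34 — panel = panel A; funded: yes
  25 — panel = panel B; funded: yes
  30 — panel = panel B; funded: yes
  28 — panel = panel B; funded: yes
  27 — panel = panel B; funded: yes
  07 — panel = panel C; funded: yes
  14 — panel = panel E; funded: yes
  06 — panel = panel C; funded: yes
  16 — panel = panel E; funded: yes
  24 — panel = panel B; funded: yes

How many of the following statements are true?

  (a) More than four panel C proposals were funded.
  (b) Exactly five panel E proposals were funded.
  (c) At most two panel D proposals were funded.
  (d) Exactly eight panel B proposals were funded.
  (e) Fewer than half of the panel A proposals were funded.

4

(a) panel C: |A| = 5, |A ∩ B| = 5; needs |A ∩ B| > 4 — true.
(b) panel E: |A| = 7, |A ∩ B| = 5; needs |A ∩ B| = 5 — true.
(c) panel D: |A| = 5, |A ∩ B| = 2; needs |A ∩ B| ≤ 2 — true.
(d) panel B: |A| = 9, |A ∩ B| = 9; needs |A ∩ B| = 8 — false.
(e) panel A: |A| = 8, |A ∩ B| = 3; needs |A ∩ B| < |A ∖ B| — true.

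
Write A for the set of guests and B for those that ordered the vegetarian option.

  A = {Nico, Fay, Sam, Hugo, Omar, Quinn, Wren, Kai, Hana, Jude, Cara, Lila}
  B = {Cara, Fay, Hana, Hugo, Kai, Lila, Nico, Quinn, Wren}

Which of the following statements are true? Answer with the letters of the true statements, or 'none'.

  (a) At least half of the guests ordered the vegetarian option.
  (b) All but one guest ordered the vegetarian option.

|A| = 12, |A ∩ B| = 9, |A ∖ B| = 3.
(a) |A ∩ B| ≥ |A ∖ B|: holds.
(b) |A ∖ B| = 1: fails.

(a)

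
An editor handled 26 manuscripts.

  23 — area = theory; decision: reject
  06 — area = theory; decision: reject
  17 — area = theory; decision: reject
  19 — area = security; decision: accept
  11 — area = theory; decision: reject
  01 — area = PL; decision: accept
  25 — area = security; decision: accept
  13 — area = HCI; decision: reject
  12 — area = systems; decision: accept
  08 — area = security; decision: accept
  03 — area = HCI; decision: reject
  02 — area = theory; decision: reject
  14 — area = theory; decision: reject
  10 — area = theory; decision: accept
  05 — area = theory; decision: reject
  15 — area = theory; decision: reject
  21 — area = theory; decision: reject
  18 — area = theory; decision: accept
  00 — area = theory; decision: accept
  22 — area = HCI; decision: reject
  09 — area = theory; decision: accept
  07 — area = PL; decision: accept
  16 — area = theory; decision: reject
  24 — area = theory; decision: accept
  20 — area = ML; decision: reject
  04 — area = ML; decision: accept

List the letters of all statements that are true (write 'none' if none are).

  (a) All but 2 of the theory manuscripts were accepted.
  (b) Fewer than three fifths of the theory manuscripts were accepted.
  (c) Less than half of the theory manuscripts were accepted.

(b), (c)

|A| = 15, |A ∩ B| = 5, |A ∖ B| = 10.
(a) |A ∖ B| = 2: fails.
(b) |A ∩ B| / |A| < 3/5: holds.
(c) |A ∩ B| < |A ∖ B|: holds.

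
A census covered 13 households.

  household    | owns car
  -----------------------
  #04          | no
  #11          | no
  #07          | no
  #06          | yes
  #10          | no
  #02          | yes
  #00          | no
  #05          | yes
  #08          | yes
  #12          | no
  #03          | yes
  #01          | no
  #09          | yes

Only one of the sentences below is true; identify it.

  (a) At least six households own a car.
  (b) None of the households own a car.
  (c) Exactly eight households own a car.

|A| = 13, |A ∩ B| = 6, |A ∖ B| = 7.
(a) requires |A ∩ B| ≥ 6: true.
(b) requires A ∩ B = ∅ (|A ∩ B| = 0): false.
(c) requires |A ∩ B| = 8: false.

(a)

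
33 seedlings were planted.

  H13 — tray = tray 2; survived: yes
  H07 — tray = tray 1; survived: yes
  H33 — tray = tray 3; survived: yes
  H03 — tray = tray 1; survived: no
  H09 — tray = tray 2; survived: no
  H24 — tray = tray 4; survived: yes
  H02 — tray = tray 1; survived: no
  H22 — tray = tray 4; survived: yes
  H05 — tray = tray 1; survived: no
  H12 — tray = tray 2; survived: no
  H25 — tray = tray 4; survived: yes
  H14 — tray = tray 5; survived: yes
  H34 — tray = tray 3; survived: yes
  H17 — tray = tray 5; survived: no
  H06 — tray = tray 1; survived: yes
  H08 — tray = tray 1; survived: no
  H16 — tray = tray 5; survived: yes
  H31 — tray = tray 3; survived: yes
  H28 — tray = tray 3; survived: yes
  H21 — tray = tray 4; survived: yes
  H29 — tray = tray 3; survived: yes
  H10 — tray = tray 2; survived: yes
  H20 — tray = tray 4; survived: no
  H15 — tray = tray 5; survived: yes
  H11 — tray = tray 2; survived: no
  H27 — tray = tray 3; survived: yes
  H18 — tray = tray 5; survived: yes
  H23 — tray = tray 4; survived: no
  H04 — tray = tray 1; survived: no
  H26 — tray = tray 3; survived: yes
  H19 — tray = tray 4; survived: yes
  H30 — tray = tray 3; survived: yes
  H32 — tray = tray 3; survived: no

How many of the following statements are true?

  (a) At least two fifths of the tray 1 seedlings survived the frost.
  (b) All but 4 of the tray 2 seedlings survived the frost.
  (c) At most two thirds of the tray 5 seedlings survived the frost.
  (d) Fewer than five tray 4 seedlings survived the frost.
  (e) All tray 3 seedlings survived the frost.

(a) tray 1: |A| = 7, |A ∩ B| = 2; needs |A ∩ B| / |A| ≥ 2/5 — false.
(b) tray 2: |A| = 5, |A ∩ B| = 2; needs |A ∖ B| = 4 — false.
(c) tray 5: |A| = 5, |A ∩ B| = 4; needs |A ∩ B| / |A| ≤ 2/3 — false.
(d) tray 4: |A| = 7, |A ∩ B| = 5; needs |A ∩ B| < 5 — false.
(e) tray 3: |A| = 9, |A ∩ B| = 8; needs A ⊆ B, i.e. every element of A is in B (|A ∖ B| = 0) — false.

0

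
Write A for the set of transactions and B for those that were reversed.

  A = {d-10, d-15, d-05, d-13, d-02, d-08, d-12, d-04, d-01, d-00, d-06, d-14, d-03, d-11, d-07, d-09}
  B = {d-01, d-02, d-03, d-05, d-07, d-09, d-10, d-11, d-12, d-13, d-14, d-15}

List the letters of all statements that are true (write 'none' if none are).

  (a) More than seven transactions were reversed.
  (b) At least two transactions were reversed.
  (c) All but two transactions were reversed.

|A| = 16, |A ∩ B| = 12, |A ∖ B| = 4.
(a) |A ∩ B| > 7: holds.
(b) |A ∩ B| ≥ 2: holds.
(c) |A ∖ B| = 2: fails.

(a), (b)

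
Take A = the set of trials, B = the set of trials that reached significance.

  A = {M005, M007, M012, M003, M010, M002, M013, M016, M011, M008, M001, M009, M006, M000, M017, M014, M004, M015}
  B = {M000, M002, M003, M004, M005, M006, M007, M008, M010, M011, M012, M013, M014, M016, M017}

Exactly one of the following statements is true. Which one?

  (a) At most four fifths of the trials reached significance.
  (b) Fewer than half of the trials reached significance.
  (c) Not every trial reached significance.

(c)

|A| = 18, |A ∩ B| = 15, |A ∖ B| = 3.
(a) requires |A ∩ B| / |A| ≤ 4/5: false.
(b) requires |A ∩ B| < |A ∖ B|: false.
(c) requires A ⊄ B (|A ∖ B| ≥ 1): true.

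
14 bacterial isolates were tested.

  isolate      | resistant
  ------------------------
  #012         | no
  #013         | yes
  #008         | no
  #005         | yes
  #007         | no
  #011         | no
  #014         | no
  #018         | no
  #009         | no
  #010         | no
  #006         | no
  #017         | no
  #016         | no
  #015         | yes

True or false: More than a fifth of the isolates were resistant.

True

'More than a fifth of the isolates were resistant' holds iff |A ∩ B| / |A| > 1/5.
A (the restrictor) = {#012, #013, #008, #005, #007, #011, #014, #018, #009, #010, #006, #017, #016, #015}, |A| = 14.
A ∩ B = {#013, #005, #015}, so |A ∩ B| = 3.
A ∖ B = {#012, #008, #007, #011, #014, #018, #009, #010, #006, #017, #016}, so |A ∖ B| = 11.
|A ∩ B|/|A| = 3/14, so the statement is true.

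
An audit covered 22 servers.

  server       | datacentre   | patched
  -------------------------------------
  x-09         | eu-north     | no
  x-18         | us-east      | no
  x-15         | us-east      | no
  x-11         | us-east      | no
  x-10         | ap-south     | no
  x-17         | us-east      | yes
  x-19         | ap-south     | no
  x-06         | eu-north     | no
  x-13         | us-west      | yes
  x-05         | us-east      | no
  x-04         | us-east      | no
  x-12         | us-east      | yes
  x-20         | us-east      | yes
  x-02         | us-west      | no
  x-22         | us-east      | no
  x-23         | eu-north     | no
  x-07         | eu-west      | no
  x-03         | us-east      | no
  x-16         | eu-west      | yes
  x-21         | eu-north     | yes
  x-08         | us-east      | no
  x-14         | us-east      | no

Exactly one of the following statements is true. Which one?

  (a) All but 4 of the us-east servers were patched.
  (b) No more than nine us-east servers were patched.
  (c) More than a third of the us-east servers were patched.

(b)

|A| = 12, |A ∩ B| = 3, |A ∖ B| = 9.
(a) requires |A ∖ B| = 4: false.
(b) requires |A ∩ B| ≤ 9: true.
(c) requires |A ∩ B| / |A| > 1/3: false.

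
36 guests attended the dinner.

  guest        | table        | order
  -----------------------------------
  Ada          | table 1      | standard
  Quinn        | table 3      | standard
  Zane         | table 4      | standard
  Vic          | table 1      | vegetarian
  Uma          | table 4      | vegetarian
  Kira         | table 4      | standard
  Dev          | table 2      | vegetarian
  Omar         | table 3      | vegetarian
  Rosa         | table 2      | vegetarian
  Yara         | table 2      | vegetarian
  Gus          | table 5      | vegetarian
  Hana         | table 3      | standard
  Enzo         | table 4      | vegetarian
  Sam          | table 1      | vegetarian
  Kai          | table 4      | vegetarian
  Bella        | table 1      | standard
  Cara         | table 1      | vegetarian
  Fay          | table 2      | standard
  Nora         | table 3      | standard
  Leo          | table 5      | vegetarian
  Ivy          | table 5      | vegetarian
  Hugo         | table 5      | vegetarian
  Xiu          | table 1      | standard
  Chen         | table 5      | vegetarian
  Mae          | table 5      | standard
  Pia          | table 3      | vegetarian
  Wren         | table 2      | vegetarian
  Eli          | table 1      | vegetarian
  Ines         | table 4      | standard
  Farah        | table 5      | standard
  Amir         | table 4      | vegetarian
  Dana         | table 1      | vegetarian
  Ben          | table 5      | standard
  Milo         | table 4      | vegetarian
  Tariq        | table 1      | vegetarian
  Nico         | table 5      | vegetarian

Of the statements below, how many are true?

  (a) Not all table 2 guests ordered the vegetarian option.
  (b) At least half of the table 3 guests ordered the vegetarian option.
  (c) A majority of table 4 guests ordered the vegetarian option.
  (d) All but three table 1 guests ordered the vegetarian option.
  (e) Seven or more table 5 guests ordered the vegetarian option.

3

(a) table 2: |A| = 5, |A ∩ B| = 4; needs A ⊄ B (|A ∖ B| ≥ 1) — true.
(b) table 3: |A| = 5, |A ∩ B| = 2; needs |A ∩ B| ≥ |A ∖ B| — false.
(c) table 4: |A| = 8, |A ∩ B| = 5; needs |A ∩ B| > |A ∖ B| — true.
(d) table 1: |A| = 9, |A ∩ B| = 6; needs |A ∖ B| = 3 — true.
(e) table 5: |A| = 9, |A ∩ B| = 6; needs |A ∩ B| ≥ 7 — false.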